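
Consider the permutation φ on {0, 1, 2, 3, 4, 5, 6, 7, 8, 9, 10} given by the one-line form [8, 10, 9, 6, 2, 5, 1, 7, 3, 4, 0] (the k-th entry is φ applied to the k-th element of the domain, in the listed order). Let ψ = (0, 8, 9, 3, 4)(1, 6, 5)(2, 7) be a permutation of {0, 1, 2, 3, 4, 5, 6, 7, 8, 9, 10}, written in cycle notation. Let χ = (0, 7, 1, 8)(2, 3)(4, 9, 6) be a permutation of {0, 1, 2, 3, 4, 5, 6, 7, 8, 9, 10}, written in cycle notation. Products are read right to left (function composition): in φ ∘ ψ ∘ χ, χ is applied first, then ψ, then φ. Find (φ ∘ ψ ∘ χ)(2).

2

Chase 2: χ(2) = 3; ψ(3) = 4; φ(4) = 2. Hence (φ ∘ ψ ∘ χ)(2) = 2.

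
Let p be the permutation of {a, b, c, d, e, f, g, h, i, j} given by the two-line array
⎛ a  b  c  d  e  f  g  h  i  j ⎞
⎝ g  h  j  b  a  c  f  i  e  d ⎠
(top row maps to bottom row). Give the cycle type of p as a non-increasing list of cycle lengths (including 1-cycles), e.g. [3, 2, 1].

The disjoint cycles are (a g f c j d b h i e), with lengths 10 in non-increasing order.

[10]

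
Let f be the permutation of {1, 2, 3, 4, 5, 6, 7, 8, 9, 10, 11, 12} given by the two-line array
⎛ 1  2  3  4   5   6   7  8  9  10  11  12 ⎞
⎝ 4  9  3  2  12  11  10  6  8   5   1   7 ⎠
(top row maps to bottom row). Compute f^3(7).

12

Tracing 7 → 10 → … returns to 7 after 4 steps, so 7 lies in a 4-cycle (5 12 7 10).
Advancing 3 steps from 7: 7 → 10 → 5 → 12.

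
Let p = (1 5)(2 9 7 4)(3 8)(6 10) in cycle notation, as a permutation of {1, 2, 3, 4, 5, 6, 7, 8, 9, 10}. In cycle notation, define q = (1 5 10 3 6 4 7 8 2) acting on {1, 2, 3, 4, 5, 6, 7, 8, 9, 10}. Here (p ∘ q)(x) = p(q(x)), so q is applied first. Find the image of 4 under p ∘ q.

First apply q: q(4) = 7, then p(7) = 4. Thus (p ∘ q)(4) = 4.

4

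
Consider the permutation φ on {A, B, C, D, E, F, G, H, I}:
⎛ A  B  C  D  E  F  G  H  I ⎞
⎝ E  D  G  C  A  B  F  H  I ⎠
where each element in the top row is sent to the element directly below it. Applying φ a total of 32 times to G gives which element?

B

Tracing G → F → … returns to G after 5 steps, so G lies in a 5-cycle (B D C G F).
On a 5-cycle, φ^5 is the identity, so φ^32 = φ^2 there (32 ≡ 2 mod 5).
Stepping 2 places around the cycle: G → F → B.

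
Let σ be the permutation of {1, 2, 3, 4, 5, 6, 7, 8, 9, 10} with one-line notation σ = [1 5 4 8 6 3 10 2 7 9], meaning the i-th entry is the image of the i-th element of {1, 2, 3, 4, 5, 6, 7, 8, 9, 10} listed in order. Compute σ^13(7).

10

Tracing 7 → 10 → … returns to 7 after 3 steps, so 7 lies in a 3-cycle (7, 10, 9).
On a 3-cycle, σ^3 is the identity, so σ^13 = σ^1 there (13 ≡ 1 mod 3).
Stepping 1 place around the cycle: 7 → 10.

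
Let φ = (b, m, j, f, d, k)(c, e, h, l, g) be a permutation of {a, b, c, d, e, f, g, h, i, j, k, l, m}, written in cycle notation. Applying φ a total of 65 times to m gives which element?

b

m lies in the 6-cycle (b, m, j, f, d, k).
Powers repeat with period 6 on this cycle, and 65 mod 6 = 5, so φ^65(m) = φ^5(m).
Stepping 5 places around the cycle: m → j → f → d → k → b.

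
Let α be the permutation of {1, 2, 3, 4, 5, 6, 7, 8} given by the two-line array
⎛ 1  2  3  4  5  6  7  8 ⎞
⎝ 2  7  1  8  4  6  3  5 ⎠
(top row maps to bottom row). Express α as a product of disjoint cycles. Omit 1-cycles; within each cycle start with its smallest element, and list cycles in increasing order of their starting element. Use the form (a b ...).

From 1: 1 → 2 → 7 → 3 → 1, closing the cycle (1 2 7 3).
Repeating from the next unused element and collecting all non-trivial cycles gives (1 2 7 3)(4 8 5).

(1 2 7 3)(4 8 5)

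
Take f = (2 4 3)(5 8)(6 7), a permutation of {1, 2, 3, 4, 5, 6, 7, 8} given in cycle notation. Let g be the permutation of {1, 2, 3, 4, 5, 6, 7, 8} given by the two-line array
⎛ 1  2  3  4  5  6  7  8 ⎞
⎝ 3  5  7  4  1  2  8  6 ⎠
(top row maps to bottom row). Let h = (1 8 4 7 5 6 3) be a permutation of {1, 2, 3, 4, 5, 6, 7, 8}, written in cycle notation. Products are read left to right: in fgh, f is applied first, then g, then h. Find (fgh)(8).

8

Chase 8: f(8) = 5; g(5) = 1; h(1) = 8. Hence (fgh)(8) = 8.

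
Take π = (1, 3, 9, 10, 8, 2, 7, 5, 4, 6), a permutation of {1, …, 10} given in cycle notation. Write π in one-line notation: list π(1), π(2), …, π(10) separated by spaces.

Reading each image from the cycles: 1→3, 2→7, 3→9, 4→6, 5→4, 6→1, 7→5, 8→2, 9→10, 10→8.
Listing these in domain order gives 3 7 9 6 4 1 5 2 10 8.

3 7 9 6 4 1 5 2 10 8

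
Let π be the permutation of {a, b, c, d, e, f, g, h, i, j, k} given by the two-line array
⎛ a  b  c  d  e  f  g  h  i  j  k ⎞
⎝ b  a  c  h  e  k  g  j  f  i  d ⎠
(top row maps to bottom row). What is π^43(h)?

j

Tracing h → j → … returns to h after 6 steps, so h lies in a 6-cycle (d, h, j, i, f, k).
Since the cycle has length 6, π^43 acts on it the same as π^1 (43 mod 6 = 1).
Advancing 1 step from h: h → j.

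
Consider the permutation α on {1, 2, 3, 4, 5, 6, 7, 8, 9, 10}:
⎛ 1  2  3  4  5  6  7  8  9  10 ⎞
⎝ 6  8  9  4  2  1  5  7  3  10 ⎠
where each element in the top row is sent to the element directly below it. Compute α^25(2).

8

Tracing 2 → 8 → … returns to 2 after 4 steps, so 2 lies in a 4-cycle (2 8 7 5).
Powers repeat with period 4 on this cycle, and 25 mod 4 = 1, so α^25(2) = α^1(2).
Advancing 1 step from 2: 2 → 8.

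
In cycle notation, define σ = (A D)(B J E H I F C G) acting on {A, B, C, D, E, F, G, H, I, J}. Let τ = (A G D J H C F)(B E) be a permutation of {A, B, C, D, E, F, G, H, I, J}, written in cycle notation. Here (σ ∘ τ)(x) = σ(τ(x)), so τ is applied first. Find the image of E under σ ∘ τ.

First apply τ: τ(E) = B, then σ(B) = J. Thus (σ ∘ τ)(E) = J.

J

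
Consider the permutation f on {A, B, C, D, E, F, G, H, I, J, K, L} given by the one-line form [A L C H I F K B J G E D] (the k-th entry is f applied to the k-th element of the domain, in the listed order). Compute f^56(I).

J

Tracing I → J → … returns to I after 5 steps, so I lies in a 5-cycle (E, I, J, G, K).
Since the cycle has length 5, f^56 acts on it the same as f^1 (56 mod 5 = 1).
Stepping 1 place around the cycle: I → J.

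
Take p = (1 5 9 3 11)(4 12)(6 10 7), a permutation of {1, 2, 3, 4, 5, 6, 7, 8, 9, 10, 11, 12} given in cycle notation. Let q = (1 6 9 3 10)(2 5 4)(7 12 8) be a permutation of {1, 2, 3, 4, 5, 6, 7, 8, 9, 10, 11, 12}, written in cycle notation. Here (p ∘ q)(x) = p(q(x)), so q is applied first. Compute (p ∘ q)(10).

First apply q: q(10) = 1, then p(1) = 5. Thus (p ∘ q)(10) = 5.

5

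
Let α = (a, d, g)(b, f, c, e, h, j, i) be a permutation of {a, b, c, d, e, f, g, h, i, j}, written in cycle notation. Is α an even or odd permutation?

The cycle lengths are 7, 3.
A cycle is odd iff its length is even; α has 0 even-length cycles, so sgn(α) = (−1)^0 and α is even.

even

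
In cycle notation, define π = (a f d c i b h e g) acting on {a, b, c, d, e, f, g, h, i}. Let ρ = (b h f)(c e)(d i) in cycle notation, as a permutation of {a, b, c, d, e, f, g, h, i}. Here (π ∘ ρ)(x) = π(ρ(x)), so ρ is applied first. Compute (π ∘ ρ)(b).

(π ∘ ρ)(b) = π(ρ(b)). ρ(b) = h, then π(h) = e. So (π ∘ ρ)(b) = e.

e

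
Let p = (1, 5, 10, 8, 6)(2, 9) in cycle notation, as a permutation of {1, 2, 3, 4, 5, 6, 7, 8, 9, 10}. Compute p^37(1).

10

1 lies in the 5-cycle (1, 5, 10, 8, 6).
Powers repeat with period 5 on this cycle, and 37 mod 5 = 2, so p^37(1) = p^2(1).
Stepping 2 places around the cycle: 1 → 5 → 10.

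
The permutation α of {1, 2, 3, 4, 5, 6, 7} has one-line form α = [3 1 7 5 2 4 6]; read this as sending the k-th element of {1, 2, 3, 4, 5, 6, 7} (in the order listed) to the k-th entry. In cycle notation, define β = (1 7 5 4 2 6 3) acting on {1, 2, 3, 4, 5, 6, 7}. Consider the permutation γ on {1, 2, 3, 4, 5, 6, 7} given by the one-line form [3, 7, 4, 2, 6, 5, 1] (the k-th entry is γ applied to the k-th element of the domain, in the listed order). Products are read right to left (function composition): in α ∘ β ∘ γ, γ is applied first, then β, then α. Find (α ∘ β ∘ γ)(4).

Apply the permutations in order: γ(4) = 2, then β(2) = 6, then α(6) = 4. So (α ∘ β ∘ γ)(4) = 4.

4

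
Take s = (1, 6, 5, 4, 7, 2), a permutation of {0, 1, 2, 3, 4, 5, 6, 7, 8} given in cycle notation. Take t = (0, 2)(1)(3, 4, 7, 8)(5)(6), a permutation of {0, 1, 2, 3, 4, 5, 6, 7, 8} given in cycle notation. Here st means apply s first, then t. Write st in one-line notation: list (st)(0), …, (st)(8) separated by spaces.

(st)(x) = t(s(x)). Computing each image: t(s(0)) = t(0) = 2, t(s(1)) = t(6) = 6, t(s(2)) = t(1) = 1, t(s(3)) = t(3) = 4, t(s(4)) = t(7) = 8, t(s(5)) = t(4) = 7, t(s(6)) = t(5) = 5, t(s(7)) = t(2) = 0, t(s(8)) = t(8) = 3.
Hence st = [2 6 1 4 8 7 5 0 3].

2 6 1 4 8 7 5 0 3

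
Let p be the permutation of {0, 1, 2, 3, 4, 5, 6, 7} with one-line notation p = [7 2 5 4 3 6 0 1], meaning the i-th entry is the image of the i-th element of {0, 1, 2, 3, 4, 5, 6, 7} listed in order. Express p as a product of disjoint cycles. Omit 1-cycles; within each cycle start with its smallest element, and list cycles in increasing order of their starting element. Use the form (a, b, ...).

(0, 7, 1, 2, 5, 6)(3, 4)

Start at 0 and follow images: 0 → 7 → 1 → 2 → 5 → 6 → 0, giving the cycle (0, 7, 1, 2, 5, 6).
Continuing from each remaining unvisited element yields (0, 7, 1, 2, 5, 6)(3, 4).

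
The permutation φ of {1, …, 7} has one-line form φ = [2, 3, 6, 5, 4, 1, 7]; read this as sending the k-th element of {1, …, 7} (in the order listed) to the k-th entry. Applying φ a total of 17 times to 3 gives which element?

6

Tracing 3 → 6 → … returns to 3 after 4 steps, so 3 lies in a 4-cycle (1, 2, 3, 6).
Powers repeat with period 4 on this cycle, and 17 mod 4 = 1, so φ^17(3) = φ^1(3).
Stepping 1 place around the cycle: 3 → 6.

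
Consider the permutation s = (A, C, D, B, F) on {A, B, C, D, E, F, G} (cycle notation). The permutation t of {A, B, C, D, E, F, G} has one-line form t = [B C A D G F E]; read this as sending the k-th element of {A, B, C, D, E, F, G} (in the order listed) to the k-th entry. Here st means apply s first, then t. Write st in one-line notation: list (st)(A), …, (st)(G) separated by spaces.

(st)(x) = t(s(x)). Computing each image: t(s(A)) = t(C) = A, t(s(B)) = t(F) = F, t(s(C)) = t(D) = D, t(s(D)) = t(B) = C, t(s(E)) = t(E) = G, t(s(F)) = t(A) = B, t(s(G)) = t(G) = E.
Hence st = [A F D C G B E].

A F D C G B E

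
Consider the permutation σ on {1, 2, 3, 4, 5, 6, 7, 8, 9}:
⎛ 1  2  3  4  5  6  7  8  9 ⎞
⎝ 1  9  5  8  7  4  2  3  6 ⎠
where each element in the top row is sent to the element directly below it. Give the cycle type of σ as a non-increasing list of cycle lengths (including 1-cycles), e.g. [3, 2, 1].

The disjoint cycles are (1)(2 9 6 4 8 3 5 7), with lengths 8, 1 in non-increasing order.

[8, 1]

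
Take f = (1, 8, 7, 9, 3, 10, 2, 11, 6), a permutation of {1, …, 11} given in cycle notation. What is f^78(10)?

10 lies in the 9-cycle (1, 8, 7, 9, 3, 10, 2, 11, 6).
Powers repeat with period 9 on this cycle, and 78 mod 9 = 6, so f^78(10) = f^6(10).
Advancing 6 steps from 10: 10 → 2 → 11 → 6 → 1 → 8 → 7.

7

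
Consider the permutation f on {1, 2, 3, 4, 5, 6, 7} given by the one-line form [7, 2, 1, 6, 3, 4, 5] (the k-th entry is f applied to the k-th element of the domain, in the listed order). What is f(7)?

5

7 is element number 7 of the domain, and entry number 7 of the one-line form is 5, so f(7) = 5.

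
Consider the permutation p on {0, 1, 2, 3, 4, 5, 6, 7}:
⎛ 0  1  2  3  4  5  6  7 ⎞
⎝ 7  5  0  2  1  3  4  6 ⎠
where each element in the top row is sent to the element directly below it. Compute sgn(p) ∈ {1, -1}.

-1

In disjoint-cycle form the cycle lengths are 8.
A cycle is odd iff its length is even; p has 1 even-length cycle, so sgn(p) = (−1)^1 and p is odd.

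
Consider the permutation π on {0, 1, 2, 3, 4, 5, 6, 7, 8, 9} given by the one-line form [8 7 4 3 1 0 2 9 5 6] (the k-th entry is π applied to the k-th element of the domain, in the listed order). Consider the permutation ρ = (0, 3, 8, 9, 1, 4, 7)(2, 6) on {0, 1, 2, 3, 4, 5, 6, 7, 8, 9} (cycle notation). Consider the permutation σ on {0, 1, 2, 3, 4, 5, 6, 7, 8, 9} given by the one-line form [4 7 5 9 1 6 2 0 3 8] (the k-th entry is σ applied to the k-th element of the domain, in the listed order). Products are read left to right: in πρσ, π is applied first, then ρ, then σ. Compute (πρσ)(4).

1

Chase 4: π(4) = 1; ρ(1) = 4; σ(4) = 1. Hence (πρσ)(4) = 1.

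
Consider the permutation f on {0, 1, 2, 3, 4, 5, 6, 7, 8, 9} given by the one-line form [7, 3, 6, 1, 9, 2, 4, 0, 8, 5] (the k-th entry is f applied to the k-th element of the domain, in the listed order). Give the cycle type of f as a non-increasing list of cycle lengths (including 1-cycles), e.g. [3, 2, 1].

The disjoint cycles are (0, 7)(1, 3)(2, 6, 4, 9, 5)(8), with lengths 5, 2, 2, 1 in non-increasing order.

[5, 2, 2, 1]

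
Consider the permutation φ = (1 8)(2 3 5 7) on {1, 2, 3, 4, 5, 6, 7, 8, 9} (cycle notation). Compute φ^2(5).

5 lies in the 4-cycle (2 3 5 7).
Advancing 2 steps from 5: 5 → 7 → 2.

2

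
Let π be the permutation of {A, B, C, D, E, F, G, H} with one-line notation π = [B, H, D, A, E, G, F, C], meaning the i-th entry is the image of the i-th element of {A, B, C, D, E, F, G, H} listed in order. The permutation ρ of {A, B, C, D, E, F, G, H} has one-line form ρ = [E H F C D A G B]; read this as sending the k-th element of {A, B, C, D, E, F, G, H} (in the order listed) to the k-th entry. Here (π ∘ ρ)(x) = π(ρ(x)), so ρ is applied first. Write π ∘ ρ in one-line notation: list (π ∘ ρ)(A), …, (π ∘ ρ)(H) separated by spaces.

E C G D A B F H

Chase each element through ρ then π: A → E → E; B → H → C; C → F → G; D → C → D; E → D → A; F → A → B; G → G → F; H → B → H.
Collecting the images, π ∘ ρ = [E C G D A B F H].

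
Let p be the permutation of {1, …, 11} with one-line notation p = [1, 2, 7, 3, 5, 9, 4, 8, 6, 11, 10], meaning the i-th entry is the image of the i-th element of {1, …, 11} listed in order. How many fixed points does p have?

4

The fixed points (elements with p(x) = x) are {1, 2, 5, 8}, so there are 4.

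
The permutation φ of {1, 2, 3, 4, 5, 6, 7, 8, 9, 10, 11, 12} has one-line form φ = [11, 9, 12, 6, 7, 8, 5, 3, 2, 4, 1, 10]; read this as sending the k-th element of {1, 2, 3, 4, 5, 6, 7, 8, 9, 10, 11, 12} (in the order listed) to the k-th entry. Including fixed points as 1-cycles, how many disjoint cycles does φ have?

The cycle decomposition is (1, 11)(2, 9)(3, 12, 10, 4, 6, 8)(5, 7), which has 4 cycles (counting 1-cycles).

4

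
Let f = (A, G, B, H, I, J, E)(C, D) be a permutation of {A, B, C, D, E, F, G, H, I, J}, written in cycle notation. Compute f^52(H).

E

H lies in the 7-cycle (A, G, B, H, I, J, E).
On a 7-cycle, f^7 is the identity, so f^52 = f^3 there (52 ≡ 3 mod 7).
Stepping 3 places around the cycle: H → I → J → E.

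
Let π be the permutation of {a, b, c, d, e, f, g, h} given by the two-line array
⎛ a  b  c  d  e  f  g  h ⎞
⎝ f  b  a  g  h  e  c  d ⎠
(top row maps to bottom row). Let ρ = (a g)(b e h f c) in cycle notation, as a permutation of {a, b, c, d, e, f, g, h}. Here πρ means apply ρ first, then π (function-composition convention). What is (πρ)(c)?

(πρ)(c) = π(ρ(c)). ρ(c) = b, then π(b) = b. So (πρ)(c) = b.

b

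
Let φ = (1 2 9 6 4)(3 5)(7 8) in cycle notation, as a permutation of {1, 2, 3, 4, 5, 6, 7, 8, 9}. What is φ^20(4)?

4

4 lies in the 5-cycle (1 2 9 6 4).
Powers repeat with period 5 on this cycle, and 20 mod 5 = 0, so φ^20(4) = φ^0(4).
So φ^20(4) = 4.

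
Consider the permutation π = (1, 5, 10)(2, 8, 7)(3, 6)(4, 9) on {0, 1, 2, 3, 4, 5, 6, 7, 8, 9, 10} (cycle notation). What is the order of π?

The disjoint cycles have lengths 3, 3, 2, 2, 1.
The order is lcm(3, 3, 2, 2) = 6.

6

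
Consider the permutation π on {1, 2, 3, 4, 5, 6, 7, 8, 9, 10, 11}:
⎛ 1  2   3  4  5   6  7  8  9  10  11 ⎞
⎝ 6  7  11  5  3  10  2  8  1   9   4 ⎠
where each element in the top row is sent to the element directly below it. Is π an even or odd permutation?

odd

In disjoint-cycle form the cycle lengths are 4, 4, 2, 1.
A cycle is odd iff its length is even; π has 3 even-length cycles, so sgn(π) = (−1)^3 and π is odd.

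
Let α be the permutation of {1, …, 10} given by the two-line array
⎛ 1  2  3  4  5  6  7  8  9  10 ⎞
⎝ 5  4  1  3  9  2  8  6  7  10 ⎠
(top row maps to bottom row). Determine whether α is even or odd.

even

In disjoint-cycle form the cycle lengths are 9, 1.
A cycle is odd iff its length is even; α has 0 even-length cycles, so sgn(α) = (−1)^0 and α is even.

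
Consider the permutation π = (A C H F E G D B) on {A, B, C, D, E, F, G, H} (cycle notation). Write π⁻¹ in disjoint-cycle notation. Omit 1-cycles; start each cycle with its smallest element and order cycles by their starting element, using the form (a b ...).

Inverting a permutation written in cycle notation just reverses the order within every cycle.
Reversing each cycle of π and rotating so the smallest element leads gives (A B D G E F H C).

(A B D G E F H C)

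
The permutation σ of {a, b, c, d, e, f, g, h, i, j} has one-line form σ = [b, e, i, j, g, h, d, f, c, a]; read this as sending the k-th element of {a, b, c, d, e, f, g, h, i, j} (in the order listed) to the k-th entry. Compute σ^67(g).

d

Tracing g → d → … returns to g after 6 steps, so g lies in a 6-cycle (a, b, e, g, d, j).
Powers repeat with period 6 on this cycle, and 67 mod 6 = 1, so σ^67(g) = σ^1(g).
Stepping 1 place around the cycle: g → d.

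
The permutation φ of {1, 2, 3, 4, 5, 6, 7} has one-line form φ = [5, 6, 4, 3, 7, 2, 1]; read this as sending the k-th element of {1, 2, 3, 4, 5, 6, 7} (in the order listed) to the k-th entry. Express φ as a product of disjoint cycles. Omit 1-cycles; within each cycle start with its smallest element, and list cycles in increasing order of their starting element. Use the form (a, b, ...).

Start at 1 and follow images: 1 → 5 → 7 → 1, giving the cycle (1, 5, 7).
Repeating from the next unused element and collecting all non-trivial cycles gives (1, 5, 7)(2, 6)(3, 4).

(1, 5, 7)(2, 6)(3, 4)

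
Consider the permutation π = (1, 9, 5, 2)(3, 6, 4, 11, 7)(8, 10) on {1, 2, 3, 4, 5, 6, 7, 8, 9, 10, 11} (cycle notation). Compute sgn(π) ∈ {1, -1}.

The cycle lengths are 5, 4, 2.
A cycle of length ℓ contributes ℓ−1 transpositions, so π is a product of 4 + 3 + 1 = 8 transpositions — even.

1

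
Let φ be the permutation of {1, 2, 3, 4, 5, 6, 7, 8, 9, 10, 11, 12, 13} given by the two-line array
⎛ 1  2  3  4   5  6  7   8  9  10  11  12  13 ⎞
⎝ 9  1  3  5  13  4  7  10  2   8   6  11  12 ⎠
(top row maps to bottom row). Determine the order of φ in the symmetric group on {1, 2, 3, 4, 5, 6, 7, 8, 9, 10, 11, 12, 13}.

6

Decomposing into disjoint cycles gives cycle lengths 6, 3, 2, 1, 1.
The order is lcm(6, 3, 2) = 6.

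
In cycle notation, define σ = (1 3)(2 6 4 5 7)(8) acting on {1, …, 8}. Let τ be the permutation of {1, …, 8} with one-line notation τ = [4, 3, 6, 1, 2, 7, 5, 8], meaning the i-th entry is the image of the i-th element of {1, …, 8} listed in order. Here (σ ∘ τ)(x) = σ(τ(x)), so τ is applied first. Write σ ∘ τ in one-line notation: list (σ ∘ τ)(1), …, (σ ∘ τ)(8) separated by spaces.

5 1 4 3 6 2 7 8

(σ ∘ τ)(x) = σ(τ(x)). Computing each image: σ(τ(1)) = σ(4) = 5, σ(τ(2)) = σ(3) = 1, σ(τ(3)) = σ(6) = 4, σ(τ(4)) = σ(1) = 3, σ(τ(5)) = σ(2) = 6, σ(τ(6)) = σ(7) = 2, σ(τ(7)) = σ(5) = 7, σ(τ(8)) = σ(8) = 8.
Hence σ ∘ τ = [5 1 4 3 6 2 7 8].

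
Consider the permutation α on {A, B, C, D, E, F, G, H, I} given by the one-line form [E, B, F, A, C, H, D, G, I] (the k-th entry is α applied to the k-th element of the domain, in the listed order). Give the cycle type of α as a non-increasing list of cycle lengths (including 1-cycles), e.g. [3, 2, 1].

The disjoint cycles are (A, E, C, F, H, G, D)(B)(I), with lengths 7, 1, 1 in non-increasing order.

[7, 1, 1]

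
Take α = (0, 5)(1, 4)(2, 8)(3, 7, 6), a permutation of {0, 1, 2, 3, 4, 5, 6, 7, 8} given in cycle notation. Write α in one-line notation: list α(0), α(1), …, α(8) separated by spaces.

5 4 8 7 1 0 3 6 2

Reading each image from the cycles: 0→5, 1→4, 2→8, 3→7, 4→1, 5→0, 6→3, 7→6, 8→2.
Listing these in domain order gives 5 4 8 7 1 0 3 6 2.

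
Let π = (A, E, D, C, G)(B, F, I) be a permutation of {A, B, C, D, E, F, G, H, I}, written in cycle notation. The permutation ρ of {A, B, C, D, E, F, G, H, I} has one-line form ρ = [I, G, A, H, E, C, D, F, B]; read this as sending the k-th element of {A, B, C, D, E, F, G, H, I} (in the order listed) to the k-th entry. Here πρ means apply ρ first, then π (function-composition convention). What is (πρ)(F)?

ρ(F) = C, then π(C) = G; composing gives (πρ)(F) = G.

G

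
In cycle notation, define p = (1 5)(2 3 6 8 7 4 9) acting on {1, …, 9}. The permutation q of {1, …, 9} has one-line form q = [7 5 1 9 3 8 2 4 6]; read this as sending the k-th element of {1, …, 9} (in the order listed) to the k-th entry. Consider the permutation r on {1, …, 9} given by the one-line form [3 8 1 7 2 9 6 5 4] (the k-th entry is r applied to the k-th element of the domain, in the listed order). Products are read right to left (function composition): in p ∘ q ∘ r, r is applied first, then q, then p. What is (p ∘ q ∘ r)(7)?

Apply the permutations in order: r(7) = 6, then q(6) = 8, then p(8) = 7. So (p ∘ q ∘ r)(7) = 7.

7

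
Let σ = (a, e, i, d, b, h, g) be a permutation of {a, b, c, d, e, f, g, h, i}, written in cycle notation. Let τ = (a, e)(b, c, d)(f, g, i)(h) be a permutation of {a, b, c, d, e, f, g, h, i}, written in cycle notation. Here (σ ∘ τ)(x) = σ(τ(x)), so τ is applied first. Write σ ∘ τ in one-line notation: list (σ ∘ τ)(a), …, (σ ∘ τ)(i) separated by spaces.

(σ ∘ τ)(x) = σ(τ(x)). Computing each image: σ(τ(a)) = σ(e) = i, σ(τ(b)) = σ(c) = c, σ(τ(c)) = σ(d) = b, σ(τ(d)) = σ(b) = h, σ(τ(e)) = σ(a) = e, σ(τ(f)) = σ(g) = a, σ(τ(g)) = σ(i) = d, σ(τ(h)) = σ(h) = g, σ(τ(i)) = σ(f) = f.
Hence σ ∘ τ = [i c b h e a d g f].

i c b h e a d g f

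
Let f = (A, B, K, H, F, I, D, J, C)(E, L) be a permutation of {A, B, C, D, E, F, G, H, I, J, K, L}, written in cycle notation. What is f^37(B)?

K

B lies in the 9-cycle (A, B, K, H, F, I, D, J, C).
Since the cycle has length 9, f^37 acts on it the same as f^1 (37 mod 9 = 1).
Stepping 1 place around the cycle: B → K.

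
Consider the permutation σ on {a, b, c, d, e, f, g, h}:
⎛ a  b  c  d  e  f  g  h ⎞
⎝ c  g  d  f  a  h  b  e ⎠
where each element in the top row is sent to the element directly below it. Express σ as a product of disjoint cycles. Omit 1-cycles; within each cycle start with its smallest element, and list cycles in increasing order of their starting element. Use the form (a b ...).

(a c d f h e)(b g)

From a: a → c → d → f → h → e → a, closing the cycle (a c d f h e).
Continuing from each remaining unvisited element yields (a c d f h e)(b g).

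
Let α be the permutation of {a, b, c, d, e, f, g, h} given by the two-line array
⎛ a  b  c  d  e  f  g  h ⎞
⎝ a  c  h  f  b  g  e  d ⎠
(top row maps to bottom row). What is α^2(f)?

e

Tracing f → g → … returns to f after 7 steps, so f lies in a 7-cycle (b c h d f g e).
Advancing 2 steps from f: f → g → e.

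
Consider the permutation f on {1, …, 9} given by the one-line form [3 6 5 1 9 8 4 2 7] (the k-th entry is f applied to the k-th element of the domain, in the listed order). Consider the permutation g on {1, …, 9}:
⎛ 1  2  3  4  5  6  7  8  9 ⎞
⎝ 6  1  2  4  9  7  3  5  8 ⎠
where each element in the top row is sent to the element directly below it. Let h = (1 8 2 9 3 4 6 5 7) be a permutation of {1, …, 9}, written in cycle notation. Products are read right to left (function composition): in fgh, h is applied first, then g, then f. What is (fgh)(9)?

(fgh)(9) = f(g(h(9))). h(9) = 3, then g(3) = 2, then f(2) = 6, so the result is 6.

6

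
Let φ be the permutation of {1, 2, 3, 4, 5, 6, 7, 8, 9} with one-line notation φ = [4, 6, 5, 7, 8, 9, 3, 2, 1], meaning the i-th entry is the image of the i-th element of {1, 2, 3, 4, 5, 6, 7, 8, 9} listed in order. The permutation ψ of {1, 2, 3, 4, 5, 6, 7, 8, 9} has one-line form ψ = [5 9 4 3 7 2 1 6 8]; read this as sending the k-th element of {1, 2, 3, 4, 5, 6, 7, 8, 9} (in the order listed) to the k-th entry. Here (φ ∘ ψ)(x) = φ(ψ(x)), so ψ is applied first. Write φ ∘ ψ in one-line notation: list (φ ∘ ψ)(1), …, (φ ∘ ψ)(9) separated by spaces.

(φ ∘ ψ)(x) = φ(ψ(x)). Computing each image: φ(ψ(1)) = φ(5) = 8, φ(ψ(2)) = φ(9) = 1, φ(ψ(3)) = φ(4) = 7, φ(ψ(4)) = φ(3) = 5, φ(ψ(5)) = φ(7) = 3, φ(ψ(6)) = φ(2) = 6, φ(ψ(7)) = φ(1) = 4, φ(ψ(8)) = φ(6) = 9, φ(ψ(9)) = φ(8) = 2.
Hence φ ∘ ψ = [8 1 7 5 3 6 4 9 2].

8 1 7 5 3 6 4 9 2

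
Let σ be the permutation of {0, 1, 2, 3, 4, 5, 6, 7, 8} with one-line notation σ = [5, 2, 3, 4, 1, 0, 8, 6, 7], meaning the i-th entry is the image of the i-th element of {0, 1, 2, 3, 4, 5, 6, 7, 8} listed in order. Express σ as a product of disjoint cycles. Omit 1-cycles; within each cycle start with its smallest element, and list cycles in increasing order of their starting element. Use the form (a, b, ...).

Iterating σ from 0 gives 0 → 5 → 0; that is the 2-cycle (0, 5).
Continuing from each remaining unvisited element yields (0, 5)(1, 2, 3, 4)(6, 8, 7).

(0, 5)(1, 2, 3, 4)(6, 8, 7)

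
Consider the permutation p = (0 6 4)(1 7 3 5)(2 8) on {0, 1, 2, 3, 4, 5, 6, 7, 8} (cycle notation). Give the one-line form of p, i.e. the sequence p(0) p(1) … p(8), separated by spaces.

Reading each image from the cycles: 0→6, 1→7, 2→8, 3→5, 4→0, 5→1, 6→4, 7→3, 8→2.
So the one-line form is 6 7 8 5 0 1 4 3 2.

6 7 8 5 0 1 4 3 2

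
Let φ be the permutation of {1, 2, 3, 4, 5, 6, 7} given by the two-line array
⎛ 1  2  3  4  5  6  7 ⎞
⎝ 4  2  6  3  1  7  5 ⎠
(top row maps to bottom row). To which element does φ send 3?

6

The entry below 3 in the array is 6, so φ(3) = 6.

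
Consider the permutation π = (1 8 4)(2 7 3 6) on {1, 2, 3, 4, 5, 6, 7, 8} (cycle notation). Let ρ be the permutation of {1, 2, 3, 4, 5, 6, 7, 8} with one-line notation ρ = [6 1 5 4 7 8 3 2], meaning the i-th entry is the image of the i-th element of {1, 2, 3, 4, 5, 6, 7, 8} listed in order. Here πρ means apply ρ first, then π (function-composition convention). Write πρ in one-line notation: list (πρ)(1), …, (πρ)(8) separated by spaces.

2 8 5 1 3 4 6 7

For each element, apply ρ then π: 1 → 6 → 2; 2 → 1 → 8; 3 → 5 → 5; 4 → 4 → 1; 5 → 7 → 3; 6 → 8 → 4; 7 → 3 → 6; 8 → 2 → 7.
Collecting the images, πρ = [2 8 5 1 3 4 6 7].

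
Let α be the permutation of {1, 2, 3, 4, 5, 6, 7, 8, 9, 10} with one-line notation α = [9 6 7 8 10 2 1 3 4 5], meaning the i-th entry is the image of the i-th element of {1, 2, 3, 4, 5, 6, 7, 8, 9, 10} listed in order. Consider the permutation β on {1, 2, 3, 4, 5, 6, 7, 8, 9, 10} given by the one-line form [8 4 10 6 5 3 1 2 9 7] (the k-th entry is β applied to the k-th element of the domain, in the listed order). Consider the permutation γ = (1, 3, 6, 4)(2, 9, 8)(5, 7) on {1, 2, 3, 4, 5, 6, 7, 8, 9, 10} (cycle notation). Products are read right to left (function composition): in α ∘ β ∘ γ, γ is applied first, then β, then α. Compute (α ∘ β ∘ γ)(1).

5

(α ∘ β ∘ γ)(1) = α(β(γ(1))). γ(1) = 3, then β(3) = 10, then α(10) = 5, so the result is 5.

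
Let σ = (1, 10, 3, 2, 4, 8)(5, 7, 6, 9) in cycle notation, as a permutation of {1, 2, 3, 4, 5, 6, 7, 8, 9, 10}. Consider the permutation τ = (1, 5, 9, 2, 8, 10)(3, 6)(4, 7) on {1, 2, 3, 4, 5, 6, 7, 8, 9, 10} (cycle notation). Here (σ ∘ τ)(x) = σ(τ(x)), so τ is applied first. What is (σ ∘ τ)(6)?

(σ ∘ τ)(6) = σ(τ(6)). τ(6) = 3, then σ(3) = 2. So (σ ∘ τ)(6) = 2.

2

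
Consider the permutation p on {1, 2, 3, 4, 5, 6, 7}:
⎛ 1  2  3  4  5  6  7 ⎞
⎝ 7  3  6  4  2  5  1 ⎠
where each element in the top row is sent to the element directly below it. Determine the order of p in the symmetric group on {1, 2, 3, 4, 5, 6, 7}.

Writing p as disjoint cycles, the cycle lengths are 4, 2, 1.
Since disjoint cycles commute, ord(p) = lcm(4, 2) = 4.

4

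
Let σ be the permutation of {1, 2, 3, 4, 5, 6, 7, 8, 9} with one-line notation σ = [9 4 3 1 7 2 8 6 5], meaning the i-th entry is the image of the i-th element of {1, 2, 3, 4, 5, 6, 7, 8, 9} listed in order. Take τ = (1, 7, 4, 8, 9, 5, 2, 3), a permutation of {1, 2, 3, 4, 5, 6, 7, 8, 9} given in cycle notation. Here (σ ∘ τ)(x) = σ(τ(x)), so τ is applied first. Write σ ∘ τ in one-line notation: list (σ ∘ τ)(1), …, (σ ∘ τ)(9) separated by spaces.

8 3 9 6 4 2 1 5 7

Chase each element through τ then σ: 1 → 7 → 8; 2 → 3 → 3; 3 → 1 → 9; 4 → 8 → 6; 5 → 2 → 4; 6 → 6 → 2; 7 → 4 → 1; 8 → 9 → 5; 9 → 5 → 7.
So σ ∘ τ in one-line form is 8 3 9 6 4 2 1 5 7.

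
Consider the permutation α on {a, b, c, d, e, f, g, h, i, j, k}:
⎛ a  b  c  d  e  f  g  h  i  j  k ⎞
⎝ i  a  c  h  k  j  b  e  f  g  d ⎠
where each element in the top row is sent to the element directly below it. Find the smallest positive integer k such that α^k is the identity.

Decomposing into disjoint cycles gives cycle lengths 6, 4, 1.
The order of α is the least common multiple of its cycle lengths: lcm(6, 4) = 12.

12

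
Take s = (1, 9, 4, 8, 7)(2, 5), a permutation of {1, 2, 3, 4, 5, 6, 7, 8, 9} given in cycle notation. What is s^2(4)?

4 lies in the 5-cycle (1, 9, 4, 8, 7).
Stepping 2 places around the cycle: 4 → 8 → 7.

7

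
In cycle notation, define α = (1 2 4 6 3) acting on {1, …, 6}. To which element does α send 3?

Within (1 2 4 6 3), 3 ↦ 1.

1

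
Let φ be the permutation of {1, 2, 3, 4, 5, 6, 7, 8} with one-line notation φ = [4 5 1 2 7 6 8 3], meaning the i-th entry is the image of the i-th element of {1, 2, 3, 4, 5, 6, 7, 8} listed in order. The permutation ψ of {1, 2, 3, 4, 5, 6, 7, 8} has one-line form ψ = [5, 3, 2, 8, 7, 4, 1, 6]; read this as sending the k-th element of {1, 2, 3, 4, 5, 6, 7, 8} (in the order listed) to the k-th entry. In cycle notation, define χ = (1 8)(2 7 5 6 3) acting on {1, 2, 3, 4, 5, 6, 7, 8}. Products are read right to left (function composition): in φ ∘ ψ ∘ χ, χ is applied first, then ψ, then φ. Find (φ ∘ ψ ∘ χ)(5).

(φ ∘ ψ ∘ χ)(5) = φ(ψ(χ(5))). χ(5) = 6, then ψ(6) = 4, then φ(4) = 2, so the result is 2.

2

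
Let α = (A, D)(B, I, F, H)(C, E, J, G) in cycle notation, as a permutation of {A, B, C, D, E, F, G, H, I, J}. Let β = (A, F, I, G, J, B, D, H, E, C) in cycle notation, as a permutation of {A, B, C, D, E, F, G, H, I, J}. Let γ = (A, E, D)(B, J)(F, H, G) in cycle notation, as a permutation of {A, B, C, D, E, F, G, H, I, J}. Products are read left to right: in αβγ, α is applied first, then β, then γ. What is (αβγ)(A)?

Apply the permutations in order: α(A) = D, then β(D) = H, then γ(H) = G. So (αβγ)(A) = G.

G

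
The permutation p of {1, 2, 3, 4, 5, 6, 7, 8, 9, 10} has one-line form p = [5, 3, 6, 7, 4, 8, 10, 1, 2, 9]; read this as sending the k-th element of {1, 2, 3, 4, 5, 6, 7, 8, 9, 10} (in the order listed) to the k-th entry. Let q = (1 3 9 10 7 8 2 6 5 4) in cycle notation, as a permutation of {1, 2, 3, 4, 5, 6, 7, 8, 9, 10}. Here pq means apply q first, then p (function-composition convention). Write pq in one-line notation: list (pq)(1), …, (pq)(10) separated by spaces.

6 8 2 5 7 4 1 3 9 10

(pq)(x) = p(q(x)). Computing each image: p(q(1)) = p(3) = 6, p(q(2)) = p(6) = 8, p(q(3)) = p(9) = 2, p(q(4)) = p(1) = 5, p(q(5)) = p(4) = 7, p(q(6)) = p(5) = 4, p(q(7)) = p(8) = 1, p(q(8)) = p(2) = 3, p(q(9)) = p(10) = 9, p(q(10)) = p(7) = 10.
Hence pq = [6 8 2 5 7 4 1 3 9 10].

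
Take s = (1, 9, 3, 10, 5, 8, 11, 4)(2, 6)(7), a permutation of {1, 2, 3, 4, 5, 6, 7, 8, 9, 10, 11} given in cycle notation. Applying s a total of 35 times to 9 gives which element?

9 lies in the 8-cycle (1, 9, 3, 10, 5, 8, 11, 4).
Powers repeat with period 8 on this cycle, and 35 mod 8 = 3, so s^35(9) = s^3(9).
Stepping 3 places around the cycle: 9 → 3 → 10 → 5.

5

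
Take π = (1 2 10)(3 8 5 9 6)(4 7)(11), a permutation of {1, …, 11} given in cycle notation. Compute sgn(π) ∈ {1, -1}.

The cycle lengths are 5, 3, 2, 1.
A cycle is odd iff its length is even; π has 1 even-length cycle, so sgn(π) = (−1)^1 and π is odd.

-1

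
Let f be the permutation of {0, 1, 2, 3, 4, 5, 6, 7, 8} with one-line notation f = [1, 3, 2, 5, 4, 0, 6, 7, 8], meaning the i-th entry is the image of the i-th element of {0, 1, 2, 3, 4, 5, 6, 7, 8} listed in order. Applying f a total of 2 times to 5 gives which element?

1

Tracing 5 → 0 → … returns to 5 after 4 steps, so 5 lies in a 4-cycle (0, 1, 3, 5).
Stepping 2 places around the cycle: 5 → 0 → 1.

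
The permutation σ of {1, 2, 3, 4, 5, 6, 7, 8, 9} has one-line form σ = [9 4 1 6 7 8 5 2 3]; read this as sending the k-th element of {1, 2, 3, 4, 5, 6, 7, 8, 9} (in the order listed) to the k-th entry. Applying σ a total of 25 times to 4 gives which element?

Tracing 4 → 6 → … returns to 4 after 4 steps, so 4 lies in a 4-cycle (2, 4, 6, 8).
On a 4-cycle, σ^4 is the identity, so σ^25 = σ^1 there (25 ≡ 1 mod 4).
Stepping 1 place around the cycle: 4 → 6.

6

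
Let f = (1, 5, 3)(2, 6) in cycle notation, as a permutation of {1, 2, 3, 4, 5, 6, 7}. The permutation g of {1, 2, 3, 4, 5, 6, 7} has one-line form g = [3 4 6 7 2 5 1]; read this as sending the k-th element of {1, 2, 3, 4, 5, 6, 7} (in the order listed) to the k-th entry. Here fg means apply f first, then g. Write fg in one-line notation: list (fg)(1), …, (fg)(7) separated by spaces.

2 5 3 7 6 4 1

(fg)(x) = g(f(x)). Computing each image: g(f(1)) = g(5) = 2, g(f(2)) = g(6) = 5, g(f(3)) = g(1) = 3, g(f(4)) = g(4) = 7, g(f(5)) = g(3) = 6, g(f(6)) = g(2) = 4, g(f(7)) = g(7) = 1.
Hence fg = [2 5 3 7 6 4 1].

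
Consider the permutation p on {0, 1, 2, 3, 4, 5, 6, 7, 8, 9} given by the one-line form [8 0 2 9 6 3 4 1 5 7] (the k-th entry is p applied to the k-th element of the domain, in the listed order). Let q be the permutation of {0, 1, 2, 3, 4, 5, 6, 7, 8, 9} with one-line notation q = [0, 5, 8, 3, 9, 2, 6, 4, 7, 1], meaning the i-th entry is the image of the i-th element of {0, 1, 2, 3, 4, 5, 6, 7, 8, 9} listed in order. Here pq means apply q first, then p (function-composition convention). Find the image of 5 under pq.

2

(pq)(5) = p(q(5)). q(5) = 2, then p(2) = 2. So (pq)(5) = 2.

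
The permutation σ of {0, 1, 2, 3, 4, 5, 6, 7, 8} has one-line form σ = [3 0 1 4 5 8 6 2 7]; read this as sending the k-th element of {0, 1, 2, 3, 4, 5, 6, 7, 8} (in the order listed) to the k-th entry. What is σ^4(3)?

Tracing 3 → 4 → … returns to 3 after 8 steps, so 3 lies in an 8-cycle (0 3 4 5 8 7 2 1).
Stepping 4 places around the cycle: 3 → 4 → 5 → 8 → 7.

7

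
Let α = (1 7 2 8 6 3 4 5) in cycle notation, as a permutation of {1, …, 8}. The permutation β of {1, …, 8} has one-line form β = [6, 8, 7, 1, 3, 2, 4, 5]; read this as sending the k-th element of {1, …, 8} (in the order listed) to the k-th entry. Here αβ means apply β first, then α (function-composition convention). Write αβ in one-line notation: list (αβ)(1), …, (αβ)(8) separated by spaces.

(αβ)(x) = α(β(x)). Computing each image: α(β(1)) = α(6) = 3, α(β(2)) = α(8) = 6, α(β(3)) = α(7) = 2, α(β(4)) = α(1) = 7, α(β(5)) = α(3) = 4, α(β(6)) = α(2) = 8, α(β(7)) = α(4) = 5, α(β(8)) = α(5) = 1.
Hence αβ = [3 6 2 7 4 8 5 1].

3 6 2 7 4 8 5 1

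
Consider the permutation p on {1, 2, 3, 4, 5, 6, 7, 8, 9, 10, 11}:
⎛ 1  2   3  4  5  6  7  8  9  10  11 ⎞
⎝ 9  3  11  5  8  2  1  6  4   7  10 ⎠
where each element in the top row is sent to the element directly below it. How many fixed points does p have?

0

No element satisfies p(x) = x, so there are 0 fixed points.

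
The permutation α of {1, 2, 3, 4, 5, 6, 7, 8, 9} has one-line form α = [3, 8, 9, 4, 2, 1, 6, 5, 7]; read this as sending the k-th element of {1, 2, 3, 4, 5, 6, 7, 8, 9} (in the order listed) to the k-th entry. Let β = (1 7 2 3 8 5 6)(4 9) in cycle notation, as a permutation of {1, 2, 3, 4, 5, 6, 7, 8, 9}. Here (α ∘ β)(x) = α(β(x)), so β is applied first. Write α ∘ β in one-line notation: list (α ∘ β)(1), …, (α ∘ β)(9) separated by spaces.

(α ∘ β)(x) = α(β(x)). Computing each image: α(β(1)) = α(7) = 6, α(β(2)) = α(3) = 9, α(β(3)) = α(8) = 5, α(β(4)) = α(9) = 7, α(β(5)) = α(6) = 1, α(β(6)) = α(1) = 3, α(β(7)) = α(2) = 8, α(β(8)) = α(5) = 2, α(β(9)) = α(4) = 4.
Hence α ∘ β = [6 9 5 7 1 3 8 2 4].

6 9 5 7 1 3 8 2 4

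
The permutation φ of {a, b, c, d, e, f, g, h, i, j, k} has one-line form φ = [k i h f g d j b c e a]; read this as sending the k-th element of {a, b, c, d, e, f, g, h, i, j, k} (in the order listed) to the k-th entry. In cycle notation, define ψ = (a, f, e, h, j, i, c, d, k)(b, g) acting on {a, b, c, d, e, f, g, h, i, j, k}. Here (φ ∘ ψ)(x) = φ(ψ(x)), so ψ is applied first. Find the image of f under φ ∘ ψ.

First apply ψ: ψ(f) = e, then φ(e) = g. Thus (φ ∘ ψ)(f) = g.

g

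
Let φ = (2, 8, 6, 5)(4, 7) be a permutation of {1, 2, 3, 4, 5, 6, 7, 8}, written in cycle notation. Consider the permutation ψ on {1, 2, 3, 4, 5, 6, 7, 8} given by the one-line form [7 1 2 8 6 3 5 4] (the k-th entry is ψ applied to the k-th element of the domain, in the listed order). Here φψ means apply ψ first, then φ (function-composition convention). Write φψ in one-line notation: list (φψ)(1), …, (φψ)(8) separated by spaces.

4 1 8 6 5 3 2 7

Chase each element through ψ then φ: 1 → 7 → 4; 2 → 1 → 1; 3 → 2 → 8; 4 → 8 → 6; 5 → 6 → 5; 6 → 3 → 3; 7 → 5 → 2; 8 → 4 → 7.
So φψ in one-line form is 4 1 8 6 5 3 2 7.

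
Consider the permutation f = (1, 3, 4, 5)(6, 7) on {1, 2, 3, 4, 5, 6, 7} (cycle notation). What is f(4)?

5

Within (1, 3, 4, 5), 4 ↦ 5.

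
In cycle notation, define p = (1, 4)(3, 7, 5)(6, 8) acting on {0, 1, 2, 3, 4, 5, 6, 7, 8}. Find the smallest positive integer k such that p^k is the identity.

6

The disjoint cycles have lengths 3, 2, 2, 1, 1.
The order of p is the least common multiple of its cycle lengths: lcm(3, 2, 2) = 6.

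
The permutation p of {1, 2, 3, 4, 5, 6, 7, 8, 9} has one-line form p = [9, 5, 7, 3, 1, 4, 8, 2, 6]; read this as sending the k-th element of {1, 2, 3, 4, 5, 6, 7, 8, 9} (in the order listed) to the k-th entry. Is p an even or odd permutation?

In disjoint-cycle form the cycle lengths are 9.
A cycle is odd iff its length is even; p has 0 even-length cycles, so sgn(p) = (−1)^0 and p is even.

even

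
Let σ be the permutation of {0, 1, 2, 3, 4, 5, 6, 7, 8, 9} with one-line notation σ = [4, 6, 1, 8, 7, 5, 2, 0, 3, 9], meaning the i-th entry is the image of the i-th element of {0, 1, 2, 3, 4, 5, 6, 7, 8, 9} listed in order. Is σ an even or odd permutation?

In disjoint-cycle form the cycle lengths are 3, 3, 2, 1, 1.
A cycle is odd iff its length is even; σ has 1 even-length cycle, so sgn(σ) = (−1)^1 and σ is odd.

odd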